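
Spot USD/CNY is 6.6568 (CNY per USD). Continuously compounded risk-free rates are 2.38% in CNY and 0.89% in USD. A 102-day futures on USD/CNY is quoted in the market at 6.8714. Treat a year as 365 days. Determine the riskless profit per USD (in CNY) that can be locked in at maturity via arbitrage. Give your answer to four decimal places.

Fair futures: F* = S·e^(carry·T), with carry = (r_CNY − r_USD) = 0.0238 − 0.0089 = 0.0149
F* = 6.6568 · e^(0.0149 × 102/365) = 6.6568 · e^0.004164 = 6.6568 × 1.004173 = 6.6846
Market 6.8714 > fair 6.6846: forward overpriced → cash-and-carry (buy spot, short the forward).
At maturity, profit = |F_mkt − F*| = |6.8714 − 6.6846| = 0.1868 per USD (in CNY)

0.1868 per USD (in CNY)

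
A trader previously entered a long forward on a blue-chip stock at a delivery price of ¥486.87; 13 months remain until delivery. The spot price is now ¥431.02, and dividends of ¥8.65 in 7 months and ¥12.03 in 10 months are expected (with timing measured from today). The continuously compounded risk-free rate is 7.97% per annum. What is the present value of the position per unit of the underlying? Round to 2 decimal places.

-¥35.09

PV(remaining dividends) I = 8.65·e^(−0.0797·7/12) + 12.03·e^(−0.0797·10/12) = 19.5140
Current forward F = (S − I)·e^(rT) = (431.02 − 19.5140)·e^(0.0797·13/12) = 411.5060 × 1.090179 = 448.6152
Value (long) = (F − K)·e^(−rT) = (448.6152 − 486.87) × 0.917281 = -35.0904
Value = -¥35.09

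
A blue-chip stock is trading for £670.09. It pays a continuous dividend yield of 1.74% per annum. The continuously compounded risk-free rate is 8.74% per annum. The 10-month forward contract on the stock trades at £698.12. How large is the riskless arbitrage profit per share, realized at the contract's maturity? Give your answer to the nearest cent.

£12.22 per share

Fair forward: F* = S·e^(carry·T), with carry = (r − q) = 0.0874 − 0.0174 = 0.0700
F* = 670.09 · e^(0.0700 × 10/12) = 670.09 · e^0.058333 = 670.09 × 1.060068 = £710.3410
Market £698.12 < fair £710.3410: forward underpriced → reverse cash-and-carry (short spot, go long the forward).
At maturity, profit = |F_mkt − F*| = |698.12 − 710.3410| = £12.22 per share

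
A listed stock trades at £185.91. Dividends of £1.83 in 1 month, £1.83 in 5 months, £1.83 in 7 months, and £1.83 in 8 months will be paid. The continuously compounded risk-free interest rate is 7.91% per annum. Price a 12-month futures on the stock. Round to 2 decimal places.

PV(dividends) I = 1.83·e^(−0.0791·1/12) + 1.83·e^(−0.0791·5/12) + 1.83·e^(−0.0791·7/12) + 1.83·e^(−0.0791·8/12)
I = 1.8180 + 1.7707 + 1.7475 + 1.7360 = 7.0722
F = (S − I)·e^(rT) = (185.91 − 7.0722) · e^(0.0791·12/12)
= 178.8378 · e^0.079100 = 178.8378 × 1.082313 = £193.56

£193.56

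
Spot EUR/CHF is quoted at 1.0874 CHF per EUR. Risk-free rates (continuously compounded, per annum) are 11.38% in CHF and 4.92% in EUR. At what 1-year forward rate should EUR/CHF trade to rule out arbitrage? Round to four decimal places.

1.1600

F = S·e^((r_CHF − r_EUR)T) = 1.0874 · e^((0.1138 − 0.0492) × 1)
= 1.0874 · e^0.064600 = 1.0874 × 1.066732
F = 1.1600 CHF per EUR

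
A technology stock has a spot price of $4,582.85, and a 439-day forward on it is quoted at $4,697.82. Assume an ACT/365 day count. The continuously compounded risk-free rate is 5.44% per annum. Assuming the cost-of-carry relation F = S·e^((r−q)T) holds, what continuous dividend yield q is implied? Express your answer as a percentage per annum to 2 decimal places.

3.38%

From F = S·e^((r−q)T): (r − q) = ln(F/S)/T
ln(4697.82/4582.85) = ln(1.025087) = 0.024777
(r − q) = 0.024777 / (439/365) = 0.020600
q = r − ln(F/S)/T = 0.0544 − 0.020600 = 0.033800
q = 3.38%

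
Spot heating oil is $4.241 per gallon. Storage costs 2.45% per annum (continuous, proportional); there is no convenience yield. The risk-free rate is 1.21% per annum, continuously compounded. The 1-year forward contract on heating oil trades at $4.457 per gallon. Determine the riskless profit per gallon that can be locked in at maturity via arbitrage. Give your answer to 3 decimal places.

$0.058 per gallon

Fair forward: F* = S·e^(carry·T), with carry = (r + u) = 0.0121 + 0.0245 = 0.0366
F* = 4.241 · e^(0.0366 × 12/12) = 4.241 · e^0.036600 = 4.241 × 1.037278 = $4.3991
Market $4.457 > fair $4.3991: forward overpriced → cash-and-carry (buy spot, short the forward).
At maturity, profit = |F_mkt − F*| = |4.457 − 4.3991| = $0.058 per gallon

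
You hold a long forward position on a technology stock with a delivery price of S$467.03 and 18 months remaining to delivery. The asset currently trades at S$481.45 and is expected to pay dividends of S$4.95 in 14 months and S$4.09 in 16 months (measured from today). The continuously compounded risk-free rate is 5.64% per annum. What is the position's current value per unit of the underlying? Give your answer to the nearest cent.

S$43.88

PV(remaining dividends) I = 4.95·e^(−0.0564·14/12) + 4.09·e^(−0.0564·16/12) = 8.4285
Current forward F = (S − I)·e^(rT) = (481.45 − 8.4285)·e^(0.0564·18/12) = 473.0215 × 1.088282 = 514.7808
Value (long) = (F − K)·e^(−rT) = (514.7808 − 467.03) × 0.918880 = 43.8773
Value = S$43.88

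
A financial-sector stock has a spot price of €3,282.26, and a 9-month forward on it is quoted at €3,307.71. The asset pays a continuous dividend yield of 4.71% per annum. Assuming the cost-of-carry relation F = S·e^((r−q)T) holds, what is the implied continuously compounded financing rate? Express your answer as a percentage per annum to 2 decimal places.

5.74%

From F = S·e^((r−q)T): (r − q) = ln(F/S)/T
ln(3307.71/3282.26) = ln(1.007754) = 0.007724
(r − q) = 0.007724 / (9/12) = 0.010299
r = ln(F/S)/T + q = 0.010299 + 0.0471 = 0.057399
r = 5.74%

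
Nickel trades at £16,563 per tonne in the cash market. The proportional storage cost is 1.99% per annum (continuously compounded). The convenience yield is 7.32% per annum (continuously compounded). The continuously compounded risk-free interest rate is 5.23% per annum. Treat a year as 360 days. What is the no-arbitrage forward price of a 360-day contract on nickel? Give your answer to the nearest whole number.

Net carry = r + u − y = 0.0523 + 0.0199 − 0.0732 = -0.0010
F = S·e^((r+u−y)T) = 16563 · e^(-0.0010 × 360/360) = 16563 · e^-0.001000
= 16563 × 0.999000 = £16,546 per tonne

£16,546 per tonne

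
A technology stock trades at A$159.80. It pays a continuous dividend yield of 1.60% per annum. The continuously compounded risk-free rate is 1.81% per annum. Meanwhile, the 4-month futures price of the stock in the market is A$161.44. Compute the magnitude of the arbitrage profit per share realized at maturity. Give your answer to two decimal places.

A$1.53 per share

Fair futures: F* = S·e^(carry·T), with carry = (r − q) = 0.0181 − 0.0160 = 0.0021
F* = 159.80 · e^(0.0021 × 4/12) = 159.80 · e^0.000700 = 159.80 × 1.000700 = A$159.9119
Market A$161.44 > fair A$159.9119: forward overpriced → cash-and-carry (buy spot, short the forward).
At maturity, profit = |F_mkt − F*| = |161.44 − 159.9119| = A$1.53 per share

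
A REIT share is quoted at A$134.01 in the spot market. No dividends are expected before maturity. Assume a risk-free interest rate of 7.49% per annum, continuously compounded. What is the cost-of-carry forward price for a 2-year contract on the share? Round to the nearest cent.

F = S·e^(rT) = 134.01 · e^(0.0749 × 2)
= 134.01 · e^0.149800 = 134.01 × 1.161602
F = A$155.67

A$155.67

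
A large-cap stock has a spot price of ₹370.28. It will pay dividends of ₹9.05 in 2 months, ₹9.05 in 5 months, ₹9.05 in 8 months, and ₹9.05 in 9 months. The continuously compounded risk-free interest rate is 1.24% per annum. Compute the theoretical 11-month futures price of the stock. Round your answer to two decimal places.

₹338.13

PV(dividends) I = 9.05·e^(−0.0124·2/12) + 9.05·e^(−0.0124·5/12) + 9.05·e^(−0.0124·8/12) + 9.05·e^(−0.0124·9/12)
I = 9.0313 + 9.0034 + 8.9755 + 8.9662 = 35.9764
F = (S − I)·e^(rT) = (370.28 − 35.9764) · e^(0.0124·11/12)
= 334.3036 · e^0.011367 = 334.3036 × 1.011432 = ₹338.13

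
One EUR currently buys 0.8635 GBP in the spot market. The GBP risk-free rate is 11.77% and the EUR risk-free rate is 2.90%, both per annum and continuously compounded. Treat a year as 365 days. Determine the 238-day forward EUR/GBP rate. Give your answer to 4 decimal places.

0.9149

F = S·e^((r_GBP − r_EUR)T) = 0.8635 · e^((0.1177 − 0.0290) × 238/365)
= 0.8635 · e^0.057837 = 0.8635 × 1.059542
F = 0.9149 GBP per EUR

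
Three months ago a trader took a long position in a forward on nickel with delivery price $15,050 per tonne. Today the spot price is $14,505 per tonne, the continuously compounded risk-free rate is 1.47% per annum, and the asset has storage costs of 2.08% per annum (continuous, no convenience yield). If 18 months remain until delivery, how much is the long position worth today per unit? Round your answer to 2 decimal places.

$242.91 per tonne

Current fair forward for the remaining 18 months: F = S·e^((r + u)·T), (r + u) = 0.0147 + 0.0208 = 0.0355
F = 14505 · e^(0.0355 × 18/12) = 14505 × 1.05469329 = 15298.3262
Value of long forward = (F − K)·e^(−rT) = (15298.3262 − 15050) · e^(−0.0147·18/12)
= 248.3262 × 0.97819132 = 242.91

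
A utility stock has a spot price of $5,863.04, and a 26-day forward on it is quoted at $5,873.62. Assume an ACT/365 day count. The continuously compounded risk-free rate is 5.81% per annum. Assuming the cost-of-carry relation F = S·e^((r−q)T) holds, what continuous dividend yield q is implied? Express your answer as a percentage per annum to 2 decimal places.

From F = S·e^((r−q)T): (r − q) = ln(F/S)/T
ln(5873.62/5863.04) = ln(1.001805) = 0.001803
(r − q) = 0.001803 / (26/365) = 0.025311
q = r − ln(F/S)/T = 0.0581 − 0.025311 = 0.032789
q = 3.28%

3.28%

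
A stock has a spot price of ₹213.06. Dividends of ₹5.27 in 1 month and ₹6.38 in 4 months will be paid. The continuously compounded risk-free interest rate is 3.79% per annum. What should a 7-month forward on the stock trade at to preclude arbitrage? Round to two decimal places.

PV(dividends) I = 5.27·e^(−0.0379·1/12) + 6.38·e^(−0.0379·4/12)
I = 5.2534 + 6.2999 = 11.5533
F = (S − I)·e^(rT) = (213.06 − 11.5533) · e^(0.0379·7/12)
= 201.5067 · e^0.022108 = 201.5067 × 1.022354 = ₹206.01

₹206.01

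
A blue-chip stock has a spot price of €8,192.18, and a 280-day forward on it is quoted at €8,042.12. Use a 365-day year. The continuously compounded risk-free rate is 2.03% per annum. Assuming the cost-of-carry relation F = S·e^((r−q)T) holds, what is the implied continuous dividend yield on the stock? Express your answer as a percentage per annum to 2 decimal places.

From F = S·e^((r−q)T): (r − q) = ln(F/S)/T
ln(8042.12/8192.18) = ln(0.981683) = -0.018487
(r − q) = -0.018487 / (280/365) = -0.024099
q = r − ln(F/S)/T = 0.0203 + 0.024099 = 0.044399
q = 4.44%

4.44%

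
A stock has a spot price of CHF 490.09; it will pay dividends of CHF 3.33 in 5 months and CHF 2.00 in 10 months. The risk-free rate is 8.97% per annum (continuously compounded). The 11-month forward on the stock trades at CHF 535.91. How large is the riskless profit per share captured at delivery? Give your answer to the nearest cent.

CHF 9.32 per share

PV(dividends) I = 3.33·e^(−0.0897·5/12) + 2.00·e^(−0.0897·10/12) = 5.0638
Fair forward F* = (S − I)·e^(rT) = (490.09 − 5.0638)·e^0.082225 = 485.0262 × 1.085700 = 526.5929
Market CHF 535.91 > fair 526.5929: forward overpriced → cash-and-carry (borrow at r, buy the stock and collect the dividends, short the forward).
Profit at T = |F_mkt − F*| = |535.91 − 526.5929| = CHF 9.32 per share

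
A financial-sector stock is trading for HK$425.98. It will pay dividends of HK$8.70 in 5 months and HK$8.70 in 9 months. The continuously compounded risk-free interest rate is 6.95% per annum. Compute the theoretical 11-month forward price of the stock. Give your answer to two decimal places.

PV(dividends) I = 8.70·e^(−0.0695·5/12) + 8.70·e^(−0.0695·9/12)
I = 8.4517 + 8.2581 = 16.7098
F = (S − I)·e^(rT) = (425.98 − 16.7098) · e^(0.0695·11/12)
= 409.2702 · e^0.063708 = 409.2702 × 1.065781 = HK$436.19

HK$436.19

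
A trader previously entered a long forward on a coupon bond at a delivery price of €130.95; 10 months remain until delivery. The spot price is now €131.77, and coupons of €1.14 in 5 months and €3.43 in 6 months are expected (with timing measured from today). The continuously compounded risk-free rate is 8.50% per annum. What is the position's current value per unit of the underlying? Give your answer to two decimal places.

€5.39

PV(remaining coupons) I = 1.14·e^(−0.0850·5/12) + 3.43·e^(−0.0850·6/12) = 4.3876
Current forward F = (S − I)·e^(rT) = (131.77 − 4.3876)·e^(0.0850·10/12) = 127.3824 × 1.073402 = 136.7325
Value (long) = (F − K)·e^(−rT) = (136.7325 − 130.95) × 0.931617 = 5.3871
Value = €5.39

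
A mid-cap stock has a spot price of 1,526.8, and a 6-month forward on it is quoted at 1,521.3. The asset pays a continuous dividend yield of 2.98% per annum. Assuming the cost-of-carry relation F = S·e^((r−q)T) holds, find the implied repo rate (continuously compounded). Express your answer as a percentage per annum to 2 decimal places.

From F = S·e^((r−q)T): (r − q) = ln(F/S)/T
ln(1521.3/1526.8) = ln(0.996398) = -0.003609
(r − q) = -0.003609 / (6/12) = -0.007218
r = ln(F/S)/T + q = -0.007218 + 0.0298 = 0.022582
r = 2.26%

2.26%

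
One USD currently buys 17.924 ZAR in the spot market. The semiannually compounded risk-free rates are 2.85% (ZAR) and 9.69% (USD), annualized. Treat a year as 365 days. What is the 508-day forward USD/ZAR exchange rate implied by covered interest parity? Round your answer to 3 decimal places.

By covered interest parity, F = S · (1+r_ZAR/2)^(2T) / (1+r_USD/2)^(2T)
= 17.924 × 1.040172 / 1.140764 = 17.924 × 0.911820
F = 16.343 ZAR per USD

16.343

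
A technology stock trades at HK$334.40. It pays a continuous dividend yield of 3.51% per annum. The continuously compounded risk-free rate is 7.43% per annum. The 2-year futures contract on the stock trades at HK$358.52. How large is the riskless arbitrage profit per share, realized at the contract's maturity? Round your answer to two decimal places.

HK$3.15 per share

Fair futures: F* = S·e^(carry·T), with carry = (r − q) = 0.0743 − 0.0351 = 0.0392
F* = 334.40 · e^(0.0392 × 2) = 334.40 · e^0.078400 = 334.40 × 1.081555 = HK$361.6720
Market HK$358.52 < fair HK$361.6720: forward underpriced → reverse cash-and-carry (short spot, go long the forward).
At maturity, profit = |F_mkt − F*| = |358.52 − 361.6720| = HK$3.15 per share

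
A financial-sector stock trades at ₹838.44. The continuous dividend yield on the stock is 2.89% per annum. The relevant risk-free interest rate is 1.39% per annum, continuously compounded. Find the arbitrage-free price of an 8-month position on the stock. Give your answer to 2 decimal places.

₹830.10

F = S·e^((r − q)T) = 838.44 · e^((0.0139 − 0.0289) × 8/12)
= 838.44 · e^-0.010000 = 838.44 × 0.990050
F = ₹830.10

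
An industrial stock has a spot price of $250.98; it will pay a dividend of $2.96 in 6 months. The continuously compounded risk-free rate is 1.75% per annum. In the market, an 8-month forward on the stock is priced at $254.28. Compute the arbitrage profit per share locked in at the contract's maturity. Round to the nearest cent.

PV(dividends) I = 2.96·e^(−0.0175·6/12) = 2.9342
Fair forward F* = (S − I)·e^(rT) = (250.98 − 2.9342)·e^0.011667 = 248.0458 × 1.011735 = 250.9566
Market $254.28 > fair 250.9566: forward overpriced → cash-and-carry (borrow at r, buy the stock and collect the dividends, short the forward).
Profit at T = |F_mkt − F*| = |254.28 − 250.9566| = $3.32 per share

$3.32 per share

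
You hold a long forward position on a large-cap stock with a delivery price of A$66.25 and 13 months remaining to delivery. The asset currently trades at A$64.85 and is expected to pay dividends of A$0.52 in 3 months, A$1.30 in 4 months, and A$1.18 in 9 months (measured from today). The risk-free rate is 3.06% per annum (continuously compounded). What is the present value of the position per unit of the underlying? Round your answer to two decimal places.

-A$2.20

PV(remaining dividends) I = 0.52·e^(−0.0306·3/12) + 1.30·e^(−0.0306·4/12) + 1.18·e^(−0.0306·9/12) = 2.9561
Current forward F = (S − I)·e^(rT) = (64.85 − 2.9561)·e^(0.0306·13/12) = 61.8939 × 1.033706 = 63.9801
Value (long) = (F − K)·e^(−rT) = (63.9801 − 66.25) × 0.967393 = -2.1959
Value = -A$2.20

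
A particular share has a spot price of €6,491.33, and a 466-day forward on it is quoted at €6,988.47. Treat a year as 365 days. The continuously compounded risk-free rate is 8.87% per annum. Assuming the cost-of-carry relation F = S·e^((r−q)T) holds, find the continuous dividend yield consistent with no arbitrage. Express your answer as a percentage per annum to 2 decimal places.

From F = S·e^((r−q)T): (r − q) = ln(F/S)/T
ln(6988.47/6491.33) = ln(1.076585) = 0.073794
(r − q) = 0.073794 / (466/365) = 0.057800
q = r − ln(F/S)/T = 0.0887 − 0.057800 = 0.030900
q = 3.09%

3.09%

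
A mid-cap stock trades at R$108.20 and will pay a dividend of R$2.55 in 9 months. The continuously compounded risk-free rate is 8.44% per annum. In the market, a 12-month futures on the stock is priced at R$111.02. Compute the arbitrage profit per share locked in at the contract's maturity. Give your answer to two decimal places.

R$4.10 per share

PV(dividends) I = 2.55·e^(−0.0844·9/12) = 2.3936
Fair futures F* = (S − I)·e^(rT) = (108.20 − 2.3936)·e^0.084400 = 105.8064 × 1.088064 = 115.1241
Market R$111.02 < fair 115.1241: forward underpriced → reverse cash-and-carry (short the stock, invest proceeds at r, pay the dividends, go long the forward).
Profit at T = |F_mkt − F*| = |111.02 − 115.1241| = R$4.10 per share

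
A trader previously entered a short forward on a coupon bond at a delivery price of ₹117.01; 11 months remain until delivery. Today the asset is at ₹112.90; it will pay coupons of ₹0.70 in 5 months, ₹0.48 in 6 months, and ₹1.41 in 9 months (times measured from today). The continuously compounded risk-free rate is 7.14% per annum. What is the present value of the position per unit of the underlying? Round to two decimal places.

-₹0.82

PV(remaining coupons) I = 0.70·e^(−0.0714·5/12) + 0.48·e^(−0.0714·6/12) + 1.41·e^(−0.0714·9/12) = 2.4791
Current forward F = (S − I)·e^(rT) = (112.90 − 2.4791)·e^(0.0714·11/12) = 110.4209 × 1.067639 = 117.8897
Value (long) = (F − K)·e^(−rT) = (117.8897 − 117.01) × 0.936646 = 0.8240
Short position value = −(long value) = -₹0.82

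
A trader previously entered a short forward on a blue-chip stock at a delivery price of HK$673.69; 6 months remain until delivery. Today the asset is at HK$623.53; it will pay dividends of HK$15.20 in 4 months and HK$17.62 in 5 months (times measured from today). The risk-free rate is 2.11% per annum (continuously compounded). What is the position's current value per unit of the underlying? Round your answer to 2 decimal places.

HK$75.65

PV(remaining dividends) I = 15.20·e^(−0.0211·4/12) + 17.62·e^(−0.0211·5/12) = 32.5592
Current forward F = (S − I)·e^(rT) = (623.53 − 32.5592)·e^(0.0211·6/12) = 590.9708 × 1.010606 = 597.2386
Value (long) = (F − K)·e^(−rT) = (597.2386 − 673.69) × 0.989505 = -75.6490
Short position value = −(long value) = HK$75.65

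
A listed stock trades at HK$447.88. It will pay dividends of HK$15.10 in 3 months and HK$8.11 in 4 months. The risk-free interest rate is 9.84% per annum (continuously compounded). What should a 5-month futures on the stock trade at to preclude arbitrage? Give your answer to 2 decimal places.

PV(dividends) I = 15.10·e^(−0.0984·3/12) + 8.11·e^(−0.0984·4/12)
I = 14.7331 + 7.8483 = 22.5814
F = (S − I)·e^(rT) = (447.88 − 22.5814) · e^(0.0984·5/12)
= 425.2986 · e^0.041000 = 425.2986 × 1.041852 = HK$443.10

HK$443.10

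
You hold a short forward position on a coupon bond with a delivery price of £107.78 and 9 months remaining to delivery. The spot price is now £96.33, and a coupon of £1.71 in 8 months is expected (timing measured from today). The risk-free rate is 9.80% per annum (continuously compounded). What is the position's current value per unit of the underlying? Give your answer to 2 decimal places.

PV(remaining coupons) I = 1.71·e^(−0.0980·8/12) = 1.6019
Current forward F = (S − I)·e^(rT) = (96.33 − 1.6019)·e^(0.0980·9/12) = 94.7281 × 1.076269 = 101.9529
Value (long) = (F − K)·e^(−rT) = (101.9529 − 107.78) × 0.929136 = -5.4142
Short position value = −(long value) = £5.41

£5.41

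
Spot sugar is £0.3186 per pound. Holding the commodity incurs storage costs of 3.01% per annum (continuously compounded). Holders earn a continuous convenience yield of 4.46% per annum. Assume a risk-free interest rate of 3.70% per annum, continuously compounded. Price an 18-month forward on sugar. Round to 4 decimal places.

£0.3295 per pound

Net carry = r + u − y = 0.0370 + 0.0301 − 0.0446 = 0.0225
F = S·e^((r+u−y)T) = 0.3186 · e^(0.0225 × 18/12) = 0.3186 · e^0.033750
= 0.3186 × 1.034326 = £0.3295 per pound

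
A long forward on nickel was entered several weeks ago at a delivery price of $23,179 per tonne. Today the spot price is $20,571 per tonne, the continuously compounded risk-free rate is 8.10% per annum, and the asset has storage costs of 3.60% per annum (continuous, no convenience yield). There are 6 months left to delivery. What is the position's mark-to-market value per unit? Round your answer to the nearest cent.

-$1314.38 per tonne

Current fair forward for the remaining 6 months: F = S·e^((r + u)·T), (r + u) = 0.0810 + 0.0360 = 0.1170
F = 20571 · e^(0.1170 × 6/12) = 20571 × 1.06024499 = 21810.2997
Value of long forward = (F − K)·e^(−rT) = (21810.2997 − 23179) · e^(−0.0810·6/12)
= -1368.7003 × 0.96030916 = -1314.38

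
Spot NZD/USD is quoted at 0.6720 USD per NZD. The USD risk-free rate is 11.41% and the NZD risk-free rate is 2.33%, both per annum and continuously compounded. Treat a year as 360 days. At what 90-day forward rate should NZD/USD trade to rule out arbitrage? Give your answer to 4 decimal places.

0.6874

F = S·e^((r_USD − r_NZD)T) = 0.6720 · e^((0.1141 − 0.0233) × 90/360)
= 0.6720 · e^0.022700 = 0.6720 × 1.022960
F = 0.6874 USD per NZD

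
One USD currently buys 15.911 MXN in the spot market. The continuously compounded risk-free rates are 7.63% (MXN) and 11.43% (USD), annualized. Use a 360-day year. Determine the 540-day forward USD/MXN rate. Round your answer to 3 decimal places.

15.029

F = S·e^((r_MXN − r_USD)T) = 15.911 · e^((0.0763 − 0.1143) × 540/360)
= 15.911 · e^-0.057000 = 15.911 × 0.944594
F = 15.029 MXN per USD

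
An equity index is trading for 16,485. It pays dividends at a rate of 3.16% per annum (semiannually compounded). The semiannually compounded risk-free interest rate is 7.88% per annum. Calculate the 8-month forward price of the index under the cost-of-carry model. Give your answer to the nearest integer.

16,998

F = S · (1+r/2)^(2T) / (1+q/2)^(2T)
= 16485 × 1.052875 / 1.021122 = 16485 × 1.031096
F = 16,998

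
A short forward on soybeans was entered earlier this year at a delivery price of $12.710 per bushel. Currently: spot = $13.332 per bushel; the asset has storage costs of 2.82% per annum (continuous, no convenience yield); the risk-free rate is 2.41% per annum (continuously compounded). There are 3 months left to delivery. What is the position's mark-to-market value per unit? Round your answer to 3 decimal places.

Current fair forward for the remaining 3 months: F = S·e^((r + u)·T), (r + u) = 0.0241 + 0.0282 = 0.0523
F = 13.332 · e^(0.0523 × 3/12) = 13.332 × 1.013161 = 13.5075
Value of long forward = (F − K)·e^(−rT) = (13.5075 − 12.710) · e^(−0.0241·3/12)
= 0.7975 × 0.993993 = 0.793
Short position value = −(long value) = -$0.793

-$0.793 per bushel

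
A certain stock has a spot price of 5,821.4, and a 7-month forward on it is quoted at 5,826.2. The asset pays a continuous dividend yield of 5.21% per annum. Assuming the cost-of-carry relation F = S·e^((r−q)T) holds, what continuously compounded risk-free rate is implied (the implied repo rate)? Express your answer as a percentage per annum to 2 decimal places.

From F = S·e^((r−q)T): (r − q) = ln(F/S)/T
ln(5826.2/5821.4) = ln(1.000825) = 0.000825
(r − q) = 0.000825 / (7/12) = 0.001414
r = ln(F/S)/T + q = 0.001414 + 0.0521 = 0.053514
r = 5.35%

5.35%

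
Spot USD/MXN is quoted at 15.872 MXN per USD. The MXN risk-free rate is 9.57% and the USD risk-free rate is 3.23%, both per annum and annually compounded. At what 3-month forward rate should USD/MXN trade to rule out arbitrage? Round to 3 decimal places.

16.110

By covered interest parity, F = S · (1+r_MXN)^T / (1+r_USD)^T
= 15.872 × 1.023111 / 1.007979 = 15.872 × 1.015012
F = 16.110 MXN per USD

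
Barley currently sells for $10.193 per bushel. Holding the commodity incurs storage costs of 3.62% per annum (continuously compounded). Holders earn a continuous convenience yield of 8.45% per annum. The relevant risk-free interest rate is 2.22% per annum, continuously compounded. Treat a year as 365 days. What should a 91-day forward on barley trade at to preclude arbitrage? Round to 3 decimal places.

Net carry = r + u − y = 0.0222 + 0.0362 − 0.0845 = -0.0261
F = S·e^((r+u−y)T) = 10.193 · e^(-0.0261 × 91/365) = 10.193 · e^-0.006507
= 10.193 × 0.993514 = $10.127 per bushel

$10.127 per bushel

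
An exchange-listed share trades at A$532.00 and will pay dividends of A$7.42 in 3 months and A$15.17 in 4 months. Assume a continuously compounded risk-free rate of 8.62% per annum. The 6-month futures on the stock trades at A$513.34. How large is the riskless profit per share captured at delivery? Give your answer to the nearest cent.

A$19.12 per share

PV(dividends) I = 7.42·e^(−0.0862·3/12) + 15.17·e^(−0.0862·4/12) = 22.0021
Fair futures F* = (S − I)·e^(rT) = (532.00 − 22.0021)·e^0.043100 = 509.9979 × 1.044042 = 532.4592
Market A$513.34 < fair 532.4592: forward underpriced → reverse cash-and-carry (short the stock, invest proceeds at r, pay the dividends, go long the forward).
Profit at T = |F_mkt − F*| = |513.34 − 532.4592| = A$19.12 per share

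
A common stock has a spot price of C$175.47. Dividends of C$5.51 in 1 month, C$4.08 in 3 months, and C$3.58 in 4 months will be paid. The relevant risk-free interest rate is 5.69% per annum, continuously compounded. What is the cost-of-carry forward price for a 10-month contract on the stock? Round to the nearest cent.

PV(dividends) I = 5.51·e^(−0.0569·1/12) + 4.08·e^(−0.0569·3/12) + 3.58·e^(−0.0569·4/12)
I = 5.4839 + 4.0224 + 3.5127 = 13.0190
F = (S − I)·e^(rT) = (175.47 − 13.0190) · e^(0.0569·10/12)
= 162.4510 · e^0.047417 = 162.4510 × 1.048559 = C$170.34

C$170.34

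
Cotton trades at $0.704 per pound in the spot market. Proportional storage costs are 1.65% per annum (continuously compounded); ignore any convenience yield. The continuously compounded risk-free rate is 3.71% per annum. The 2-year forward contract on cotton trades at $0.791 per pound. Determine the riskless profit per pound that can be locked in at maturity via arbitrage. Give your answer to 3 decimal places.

Fair forward: F* = S·e^(carry·T), with carry = (r + u) = 0.0371 + 0.0165 = 0.0536
F* = 0.704 · e^(0.0536 × 2) = 0.704 · e^0.107200 = 0.704 × 1.113157 = $0.7837
Market $0.791 > fair $0.7837: forward overpriced → cash-and-carry (buy spot, short the forward).
At maturity, profit = |F_mkt − F*| = |0.791 − 0.7837| = $0.007 per pound

$0.007 per pound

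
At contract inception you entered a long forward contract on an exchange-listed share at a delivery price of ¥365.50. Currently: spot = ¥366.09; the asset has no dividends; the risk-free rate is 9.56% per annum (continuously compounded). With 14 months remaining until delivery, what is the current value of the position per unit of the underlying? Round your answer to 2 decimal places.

¥39.16

Current fair forward for the remaining 14 months: F = S·e^(r·T), r = 0.0956
F = 366.09 · e^(0.0956 × 14/12) = 366.09 × 1.117991 = 409.2853
Value of long forward = (F − K)·e^(−rT) = (409.2853 − 365.50) · e^(−0.0956·14/12)
= 43.7853 × 0.894462 = 39.16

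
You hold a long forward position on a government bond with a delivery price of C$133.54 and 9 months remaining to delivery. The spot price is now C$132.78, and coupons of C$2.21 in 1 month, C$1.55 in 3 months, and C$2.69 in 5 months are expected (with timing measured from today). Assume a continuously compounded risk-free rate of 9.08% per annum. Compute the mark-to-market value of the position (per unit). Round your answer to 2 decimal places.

C$1.73

PV(remaining coupons) I = 2.21·e^(−0.0908·1/12) + 1.55·e^(−0.0908·3/12) + 2.69·e^(−0.0908·5/12) = 6.2987
Current forward F = (S − I)·e^(rT) = (132.78 − 6.2987)·e^(0.0908·9/12) = 126.4813 × 1.070472 = 135.3947
Value (long) = (F − K)·e^(−rT) = (135.3947 − 133.54) × 0.934167 = 1.7326
Value = C$1.73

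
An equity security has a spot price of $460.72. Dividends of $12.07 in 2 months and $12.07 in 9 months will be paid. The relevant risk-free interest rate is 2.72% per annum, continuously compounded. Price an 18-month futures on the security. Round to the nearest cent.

$455.07

PV(dividends) I = 12.07·e^(−0.0272·2/12) + 12.07·e^(−0.0272·9/12)
I = 12.0154 + 11.8263 = 23.8417
F = (S − I)·e^(rT) = (460.72 − 23.8417) · e^(0.0272·18/12)
= 436.8783 · e^0.040800 = 436.8783 × 1.041644 = $455.07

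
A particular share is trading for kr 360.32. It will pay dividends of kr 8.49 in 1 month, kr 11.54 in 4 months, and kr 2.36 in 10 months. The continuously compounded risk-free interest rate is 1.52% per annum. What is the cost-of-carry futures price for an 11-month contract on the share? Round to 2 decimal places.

PV(dividends) I = 8.49·e^(−0.0152·1/12) + 11.54·e^(−0.0152·4/12) + 2.36·e^(−0.0152·10/12)
I = 8.4793 + 11.4817 + 2.3303 = 22.2913
F = (S − I)·e^(rT) = (360.32 − 22.2913) · e^(0.0152·11/12)
= 338.0287 · e^0.013933 = 338.0287 × 1.014031 = kr 342.77

kr 342.77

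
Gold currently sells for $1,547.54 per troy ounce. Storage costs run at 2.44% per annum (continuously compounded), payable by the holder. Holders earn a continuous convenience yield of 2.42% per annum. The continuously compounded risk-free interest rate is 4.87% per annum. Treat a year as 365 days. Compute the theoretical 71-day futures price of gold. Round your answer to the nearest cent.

Net carry = r + u − y = 0.0487 + 0.0244 − 0.0242 = 0.0489
F = S·e^((r+u−y)T) = 1547.54 · e^(0.0489 × 71/365) = 1547.54 · e^0.00951205
= 1547.54 × 1.00955743 = $1,562.33 per troy ounce

$1,562.33 per troy ounce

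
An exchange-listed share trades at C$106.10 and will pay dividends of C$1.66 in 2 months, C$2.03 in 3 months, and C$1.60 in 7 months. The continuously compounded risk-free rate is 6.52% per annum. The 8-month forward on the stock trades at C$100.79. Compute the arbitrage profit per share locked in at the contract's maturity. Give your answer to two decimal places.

PV(dividends) I = 1.66·e^(−0.0652·2/12) + 2.03·e^(−0.0652·3/12) + 1.60·e^(−0.0652·7/12) = 5.1795
Fair forward F* = (S − I)·e^(rT) = (106.10 − 5.1795)·e^0.043467 = 100.9205 × 1.044426 = 105.4040
Market C$100.79 < fair 105.4040: forward underpriced → reverse cash-and-carry (short the stock, invest proceeds at r, pay the dividends, go long the forward).
Profit at T = |F_mkt − F*| = |100.79 − 105.4040| = C$4.61 per share

C$4.61 per share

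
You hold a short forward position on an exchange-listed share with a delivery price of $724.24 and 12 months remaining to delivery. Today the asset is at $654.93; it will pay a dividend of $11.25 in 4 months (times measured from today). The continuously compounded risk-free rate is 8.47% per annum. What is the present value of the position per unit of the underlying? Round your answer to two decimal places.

PV(remaining dividends) I = 11.25·e^(−0.0847·4/12) = 10.9368
Current forward F = (S − I)·e^(rT) = (654.93 − 10.9368)·e^(0.0847·12/12) = 643.9932 × 1.088391 = 700.9164
Value (long) = (F − K)·e^(−rT) = (700.9164 − 724.24) × 0.918788 = -21.4294
Short position value = −(long value) = $21.43

$21.43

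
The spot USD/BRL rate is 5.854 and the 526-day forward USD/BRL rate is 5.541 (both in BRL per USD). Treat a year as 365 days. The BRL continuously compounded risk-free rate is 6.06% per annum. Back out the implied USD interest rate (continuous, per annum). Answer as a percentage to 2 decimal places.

9.87%

F = S·e^((r_BRL − r_USD)T) ⇒ r_USD = r_BRL − ln(F/S)/T
ln(5.541/5.854) = -0.054950; /(526/365) = -0.038131
r_USD = 0.0606 + 0.038131 = 0.098731
r_USD = 9.87%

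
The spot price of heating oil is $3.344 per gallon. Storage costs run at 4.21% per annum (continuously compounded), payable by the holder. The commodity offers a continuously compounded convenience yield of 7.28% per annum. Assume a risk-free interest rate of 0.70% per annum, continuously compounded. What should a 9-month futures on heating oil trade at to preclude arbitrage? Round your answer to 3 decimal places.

Net carry = r + u − y = 0.0070 + 0.0421 − 0.0728 = -0.0237
F = S·e^((r+u−y)T) = 3.344 · e^(-0.0237 × 9/12) = 3.344 · e^-0.017775
= 3.344 × 0.982382 = $3.285 per gallon

$3.285 per gallon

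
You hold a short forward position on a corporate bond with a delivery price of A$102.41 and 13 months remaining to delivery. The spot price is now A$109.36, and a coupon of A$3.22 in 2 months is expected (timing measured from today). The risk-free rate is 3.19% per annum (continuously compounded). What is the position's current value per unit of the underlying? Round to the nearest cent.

PV(remaining coupons) I = 3.22·e^(−0.0319·2/12) = 3.2029
Current forward F = (S − I)·e^(rT) = (109.36 − 3.2029)·e^(0.0319·13/12) = 106.1571 × 1.035162 = 109.8898
Value (long) = (F − K)·e^(−rT) = (109.8898 − 102.41) × 0.966032 = 7.2257
Short position value = −(long value) = -A$7.23

-A$7.23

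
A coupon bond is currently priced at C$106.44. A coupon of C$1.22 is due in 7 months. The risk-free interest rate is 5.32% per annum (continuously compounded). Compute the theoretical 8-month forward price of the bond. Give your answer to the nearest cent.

PV(coupons) I = 1.22·e^(−0.0532·7/12)
I = 1.1827
F = (S − I)·e^(rT) = (106.44 − 1.1827) · e^(0.0532·8/12)
= 105.2573 · e^0.035467 = 105.2573 × 1.036103 = C$109.06

C$109.06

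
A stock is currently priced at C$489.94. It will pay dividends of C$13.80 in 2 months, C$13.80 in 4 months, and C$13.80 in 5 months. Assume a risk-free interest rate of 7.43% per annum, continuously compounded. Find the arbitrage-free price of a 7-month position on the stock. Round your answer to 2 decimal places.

C$469.38

PV(dividends) I = 13.80·e^(−0.0743·2/12) + 13.80·e^(−0.0743·4/12) + 13.80·e^(−0.0743·5/12)
I = 13.6302 + 13.4624 + 13.3793 = 40.4719
F = (S − I)·e^(rT) = (489.94 − 40.4719) · e^(0.0743·7/12)
= 449.4681 · e^0.043342 = 449.4681 × 1.044295 = C$469.38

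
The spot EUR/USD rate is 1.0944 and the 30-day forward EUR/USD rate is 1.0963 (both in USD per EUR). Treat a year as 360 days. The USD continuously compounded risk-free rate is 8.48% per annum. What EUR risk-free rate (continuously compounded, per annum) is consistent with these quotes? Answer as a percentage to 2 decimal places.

F = S·e^((r_USD − r_EUR)T) ⇒ r_EUR = r_USD − ln(F/S)/T
ln(1.0963/1.0944) = 0.001735; /(30/360) = 0.020820
r_EUR = 0.0848 − 0.020820 = 0.063980
r_EUR = 6.40%

6.40%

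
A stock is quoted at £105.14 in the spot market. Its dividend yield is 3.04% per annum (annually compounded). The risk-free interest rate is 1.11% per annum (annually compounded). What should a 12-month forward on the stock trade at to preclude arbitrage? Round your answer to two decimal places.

F = S · (1+r)^T / (1+q)^T
= 105.14 × 1.011100 / 1.030400 = 105.14 × 0.981269
F = £103.17

£103.17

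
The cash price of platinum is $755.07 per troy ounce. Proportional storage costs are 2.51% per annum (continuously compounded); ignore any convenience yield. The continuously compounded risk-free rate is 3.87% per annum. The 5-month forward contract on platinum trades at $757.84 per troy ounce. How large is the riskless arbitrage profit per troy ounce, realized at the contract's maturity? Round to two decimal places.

$17.57 per troy ounce

Fair forward: F* = S·e^(carry·T), with carry = (r + u) = 0.0387 + 0.0251 = 0.0638
F* = 755.07 · e^(0.0638 × 5/12) = 755.07 · e^0.026583 = 755.07 × 1.026939 = $775.4108
Market $757.84 < fair $775.4108: forward underpriced → reverse cash-and-carry (short spot, go long the forward).
At maturity, profit = |F_mkt − F*| = |757.84 − 775.4108| = $17.57 per troy ounce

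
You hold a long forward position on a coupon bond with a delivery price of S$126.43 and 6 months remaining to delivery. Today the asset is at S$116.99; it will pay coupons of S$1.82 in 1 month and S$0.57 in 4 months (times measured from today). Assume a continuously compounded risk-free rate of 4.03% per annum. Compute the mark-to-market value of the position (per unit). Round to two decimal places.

PV(remaining coupons) I = 1.82·e^(−0.0403·1/12) + 0.57·e^(−0.0403·4/12) = 2.3763
Current forward F = (S − I)·e^(rT) = (116.99 − 2.3763)·e^(0.0403·6/12) = 114.6137 × 1.020354 = 116.9465
Value (long) = (F − K)·e^(−rT) = (116.9465 − 126.43) × 0.980052 = -9.2943
Value = -S$9.29

-S$9.29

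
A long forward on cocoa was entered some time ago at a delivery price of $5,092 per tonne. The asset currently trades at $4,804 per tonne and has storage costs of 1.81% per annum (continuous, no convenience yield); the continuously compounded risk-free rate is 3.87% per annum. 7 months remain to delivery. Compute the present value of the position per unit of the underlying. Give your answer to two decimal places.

Current fair forward for the remaining 7 months: F = S·e^((r + u)·T), (r + u) = 0.0387 + 0.0181 = 0.0568
F = 4804 · e^(0.0568 × 7/12) = 4804 × 1.03368836 = 4965.8389
Value of long forward = (F − K)·e^(−rT) = (4965.8389 − 5092) · e^(−0.0387·7/12)
= -126.1611 × 0.97767791 = -123.34

-$123.34 per tonne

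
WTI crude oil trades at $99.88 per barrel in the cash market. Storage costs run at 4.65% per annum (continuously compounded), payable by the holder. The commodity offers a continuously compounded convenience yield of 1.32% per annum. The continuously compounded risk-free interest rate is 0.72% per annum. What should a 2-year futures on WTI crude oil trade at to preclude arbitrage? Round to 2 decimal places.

$108.31 per barrel

Net carry = r + u − y = 0.0072 + 0.0465 − 0.0132 = 0.0405
F = S·e^((r+u−y)T) = 99.88 · e^(0.0405 × 2) = 99.88 · e^0.081000
= 99.88 × 1.084371 = $108.31 per barrel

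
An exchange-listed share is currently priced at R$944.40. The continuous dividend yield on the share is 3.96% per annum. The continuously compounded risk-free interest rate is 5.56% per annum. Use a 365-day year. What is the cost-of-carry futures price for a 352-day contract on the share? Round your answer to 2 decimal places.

F = S·e^((r − q)T) = 944.40 · e^((0.0556 − 0.0396) × 352/365)
= 944.40 · e^0.015430 = 944.40 × 1.015550
F = R$959.09

R$959.09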